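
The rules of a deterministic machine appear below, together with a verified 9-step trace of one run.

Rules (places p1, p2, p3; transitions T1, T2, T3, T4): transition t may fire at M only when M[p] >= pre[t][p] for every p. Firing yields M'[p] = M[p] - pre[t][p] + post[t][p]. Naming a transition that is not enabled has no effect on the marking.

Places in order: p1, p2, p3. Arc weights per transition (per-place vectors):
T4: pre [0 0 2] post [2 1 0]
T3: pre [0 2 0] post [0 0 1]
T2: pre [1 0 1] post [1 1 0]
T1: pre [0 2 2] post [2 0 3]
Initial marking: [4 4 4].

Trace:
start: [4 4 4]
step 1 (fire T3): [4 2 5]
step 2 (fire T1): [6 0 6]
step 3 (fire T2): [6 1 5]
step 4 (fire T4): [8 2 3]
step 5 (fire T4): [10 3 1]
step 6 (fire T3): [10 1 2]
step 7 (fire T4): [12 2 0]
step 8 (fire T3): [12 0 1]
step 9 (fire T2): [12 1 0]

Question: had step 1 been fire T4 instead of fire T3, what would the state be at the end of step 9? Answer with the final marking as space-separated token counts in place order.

10 2 1

(re-executing from step 1 with the substitution; state before step 1: [4 4 4])
step 1 (fire T4): [6 5 2]
step 2 (fire T1): [8 3 3]
step 3 (fire T2): [8 4 2]
step 4 (fire T4): [10 5 0]
step 5 (fire T4): [10 5 0]
step 6 (fire T3): [10 3 1]
step 7 (fire T4): [10 3 1]
step 8 (fire T3): [10 1 2]
step 9 (fire T2): [10 2 1]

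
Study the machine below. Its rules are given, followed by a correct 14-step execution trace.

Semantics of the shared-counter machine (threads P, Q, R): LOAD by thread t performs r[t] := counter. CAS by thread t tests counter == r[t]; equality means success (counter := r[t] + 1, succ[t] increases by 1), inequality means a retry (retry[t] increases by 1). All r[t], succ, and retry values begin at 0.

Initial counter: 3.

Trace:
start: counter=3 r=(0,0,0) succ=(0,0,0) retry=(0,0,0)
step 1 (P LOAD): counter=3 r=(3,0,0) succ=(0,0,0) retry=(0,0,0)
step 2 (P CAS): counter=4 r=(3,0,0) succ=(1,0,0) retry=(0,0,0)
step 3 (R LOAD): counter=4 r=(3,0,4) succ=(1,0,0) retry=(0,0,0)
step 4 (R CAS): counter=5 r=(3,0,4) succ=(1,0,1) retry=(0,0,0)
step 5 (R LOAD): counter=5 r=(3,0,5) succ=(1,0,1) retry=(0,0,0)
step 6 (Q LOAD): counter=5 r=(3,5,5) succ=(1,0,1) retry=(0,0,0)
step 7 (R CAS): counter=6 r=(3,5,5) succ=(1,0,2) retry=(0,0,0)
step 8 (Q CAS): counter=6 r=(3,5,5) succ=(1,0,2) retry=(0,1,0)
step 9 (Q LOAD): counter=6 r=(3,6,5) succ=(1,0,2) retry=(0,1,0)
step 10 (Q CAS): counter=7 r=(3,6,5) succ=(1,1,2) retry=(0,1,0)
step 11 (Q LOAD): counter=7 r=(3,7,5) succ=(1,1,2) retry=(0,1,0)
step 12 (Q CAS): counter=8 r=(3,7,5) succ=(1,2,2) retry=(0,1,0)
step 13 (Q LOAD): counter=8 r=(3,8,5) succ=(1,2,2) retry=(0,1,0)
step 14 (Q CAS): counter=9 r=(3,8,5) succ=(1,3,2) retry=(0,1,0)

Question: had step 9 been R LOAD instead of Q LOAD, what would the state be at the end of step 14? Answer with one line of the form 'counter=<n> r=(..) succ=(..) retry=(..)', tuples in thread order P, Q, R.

(re-executing from step 9 with the substitution; state before step 9: counter=6 r=(3,5,5) succ=(1,0,2) retry=(0,1,0))
step 9 (R LOAD): counter=6 r=(3,5,6) succ=(1,0,2) retry=(0,1,0)
step 10 (Q CAS): counter=6 r=(3,5,6) succ=(1,0,2) retry=(0,2,0)
step 11 (Q LOAD): counter=6 r=(3,6,6) succ=(1,0,2) retry=(0,2,0)
step 12 (Q CAS): counter=7 r=(3,6,6) succ=(1,1,2) retry=(0,2,0)
step 13 (Q LOAD): counter=7 r=(3,7,6) succ=(1,1,2) retry=(0,2,0)
step 14 (Q CAS): counter=8 r=(3,7,6) succ=(1,2,2) retry=(0,2,0)

counter=8 r=(3,7,6) succ=(1,2,2) retry=(0,2,0)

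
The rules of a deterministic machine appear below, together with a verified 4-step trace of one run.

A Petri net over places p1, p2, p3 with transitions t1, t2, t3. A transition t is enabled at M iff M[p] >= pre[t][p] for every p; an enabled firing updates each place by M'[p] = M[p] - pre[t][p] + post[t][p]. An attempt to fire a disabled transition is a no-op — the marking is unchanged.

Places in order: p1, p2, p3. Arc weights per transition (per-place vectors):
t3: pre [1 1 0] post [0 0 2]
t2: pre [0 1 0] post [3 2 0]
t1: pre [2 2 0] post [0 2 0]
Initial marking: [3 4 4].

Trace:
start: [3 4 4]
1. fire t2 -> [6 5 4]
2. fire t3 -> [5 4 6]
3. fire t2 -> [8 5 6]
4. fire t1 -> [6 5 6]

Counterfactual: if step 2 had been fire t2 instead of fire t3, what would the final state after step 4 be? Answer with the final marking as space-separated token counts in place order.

(re-executing from step 2 with the substitution; state before step 2: [6 5 4])
2. fire t2 -> [9 6 4]
3. fire t2 -> [12 7 4]
4. fire t1 -> [10 7 4]

10 7 4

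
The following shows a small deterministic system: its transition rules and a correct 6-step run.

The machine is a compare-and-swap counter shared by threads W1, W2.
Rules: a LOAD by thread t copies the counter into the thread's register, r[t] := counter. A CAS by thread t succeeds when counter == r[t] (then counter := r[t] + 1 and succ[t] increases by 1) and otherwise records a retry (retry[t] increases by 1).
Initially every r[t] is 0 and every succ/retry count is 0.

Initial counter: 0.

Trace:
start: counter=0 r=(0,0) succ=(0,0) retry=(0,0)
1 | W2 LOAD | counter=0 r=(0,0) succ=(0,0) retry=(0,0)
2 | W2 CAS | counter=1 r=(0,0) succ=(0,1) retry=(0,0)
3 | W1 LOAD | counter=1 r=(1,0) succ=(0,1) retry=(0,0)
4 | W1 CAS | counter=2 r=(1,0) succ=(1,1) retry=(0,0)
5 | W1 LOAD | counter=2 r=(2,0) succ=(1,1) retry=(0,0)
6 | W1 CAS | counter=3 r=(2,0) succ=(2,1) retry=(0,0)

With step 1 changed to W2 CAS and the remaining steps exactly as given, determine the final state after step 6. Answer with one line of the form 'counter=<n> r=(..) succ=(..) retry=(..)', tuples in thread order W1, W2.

(re-executing from step 1 with the substitution; state before step 1: counter=0 r=(0,0) succ=(0,0) retry=(0,0))
1 | W2 CAS | counter=1 r=(0,0) succ=(0,1) retry=(0,0)
2 | W2 CAS | counter=1 r=(0,0) succ=(0,1) retry=(0,1)
3 | W1 LOAD | counter=1 r=(1,0) succ=(0,1) retry=(0,1)
4 | W1 CAS | counter=2 r=(1,0) succ=(1,1) retry=(0,1)
5 | W1 LOAD | counter=2 r=(2,0) succ=(1,1) retry=(0,1)
6 | W1 CAS | counter=3 r=(2,0) succ=(2,1) retry=(0,1)

counter=3 r=(2,0) succ=(2,1) retry=(0,1)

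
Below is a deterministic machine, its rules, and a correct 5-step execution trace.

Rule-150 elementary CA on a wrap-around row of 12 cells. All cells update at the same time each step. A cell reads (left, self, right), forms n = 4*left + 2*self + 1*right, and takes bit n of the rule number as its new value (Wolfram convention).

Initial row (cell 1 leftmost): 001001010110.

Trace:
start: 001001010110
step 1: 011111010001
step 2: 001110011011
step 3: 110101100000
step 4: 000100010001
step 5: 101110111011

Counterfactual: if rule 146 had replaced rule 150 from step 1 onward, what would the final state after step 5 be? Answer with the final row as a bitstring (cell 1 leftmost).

(re-executing steps 1..5 under rule 146; state before step 1: 001001010110)
step 1: 010110000001
step 2: 000001000010
step 3: 000010100101
step 4: 100100011000
step 5: 011010100101

011010100101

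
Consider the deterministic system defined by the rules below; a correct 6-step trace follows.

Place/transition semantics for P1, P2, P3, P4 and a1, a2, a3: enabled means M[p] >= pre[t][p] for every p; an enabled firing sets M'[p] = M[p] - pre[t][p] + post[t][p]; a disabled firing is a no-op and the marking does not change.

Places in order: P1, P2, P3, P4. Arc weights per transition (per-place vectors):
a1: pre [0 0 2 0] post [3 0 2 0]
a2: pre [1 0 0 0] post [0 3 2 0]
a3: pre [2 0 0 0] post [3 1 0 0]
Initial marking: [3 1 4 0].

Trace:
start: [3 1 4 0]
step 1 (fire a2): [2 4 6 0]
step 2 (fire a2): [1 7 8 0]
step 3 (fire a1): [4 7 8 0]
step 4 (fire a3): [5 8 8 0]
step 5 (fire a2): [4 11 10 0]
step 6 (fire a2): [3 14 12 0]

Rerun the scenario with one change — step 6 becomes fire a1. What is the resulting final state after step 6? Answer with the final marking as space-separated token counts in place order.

7 11 10 0

(re-executing from step 6 with the substitution; state before step 6: [4 11 10 0])
step 6 (fire a1): [7 11 10 0]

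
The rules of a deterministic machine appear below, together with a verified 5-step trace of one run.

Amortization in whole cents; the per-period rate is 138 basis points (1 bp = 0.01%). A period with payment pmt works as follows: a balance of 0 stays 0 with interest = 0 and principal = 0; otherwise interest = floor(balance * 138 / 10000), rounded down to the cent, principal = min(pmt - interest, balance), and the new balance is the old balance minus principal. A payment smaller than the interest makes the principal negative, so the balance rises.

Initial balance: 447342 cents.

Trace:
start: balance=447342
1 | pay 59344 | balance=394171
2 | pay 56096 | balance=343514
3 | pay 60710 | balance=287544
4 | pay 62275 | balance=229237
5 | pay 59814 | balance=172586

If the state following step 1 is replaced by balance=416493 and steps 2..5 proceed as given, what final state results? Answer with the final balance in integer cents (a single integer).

state after step 1 := balance=416493
2 | pay 56096 | balance=366144
3 | pay 60710 | balance=310486
4 | pay 62275 | balance=252495
5 | pay 59814 | balance=196165

196165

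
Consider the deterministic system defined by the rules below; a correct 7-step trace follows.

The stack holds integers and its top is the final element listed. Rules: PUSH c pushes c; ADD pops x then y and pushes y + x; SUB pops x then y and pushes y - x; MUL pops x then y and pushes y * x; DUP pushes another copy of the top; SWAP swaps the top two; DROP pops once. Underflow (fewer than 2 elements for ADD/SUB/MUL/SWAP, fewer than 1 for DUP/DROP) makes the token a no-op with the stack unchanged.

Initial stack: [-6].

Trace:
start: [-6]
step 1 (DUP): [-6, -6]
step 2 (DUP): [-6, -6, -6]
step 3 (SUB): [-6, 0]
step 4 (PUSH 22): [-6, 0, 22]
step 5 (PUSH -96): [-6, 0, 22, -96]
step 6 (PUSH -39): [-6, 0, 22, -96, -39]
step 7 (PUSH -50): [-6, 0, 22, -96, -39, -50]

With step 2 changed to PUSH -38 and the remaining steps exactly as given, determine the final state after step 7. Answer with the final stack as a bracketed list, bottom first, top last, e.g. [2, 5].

[-6, 32, 22, -96, -39, -50]

(re-executing from step 2 with the substitution; state before step 2: [-6, -6])
step 2 (PUSH -38): [-6, -6, -38]
step 3 (SUB): [-6, 32]
step 4 (PUSH 22): [-6, 32, 22]
step 5 (PUSH -96): [-6, 32, 22, -96]
step 6 (PUSH -39): [-6, 32, 22, -96, -39]
step 7 (PUSH -50): [-6, 32, 22, -96, -39, -50]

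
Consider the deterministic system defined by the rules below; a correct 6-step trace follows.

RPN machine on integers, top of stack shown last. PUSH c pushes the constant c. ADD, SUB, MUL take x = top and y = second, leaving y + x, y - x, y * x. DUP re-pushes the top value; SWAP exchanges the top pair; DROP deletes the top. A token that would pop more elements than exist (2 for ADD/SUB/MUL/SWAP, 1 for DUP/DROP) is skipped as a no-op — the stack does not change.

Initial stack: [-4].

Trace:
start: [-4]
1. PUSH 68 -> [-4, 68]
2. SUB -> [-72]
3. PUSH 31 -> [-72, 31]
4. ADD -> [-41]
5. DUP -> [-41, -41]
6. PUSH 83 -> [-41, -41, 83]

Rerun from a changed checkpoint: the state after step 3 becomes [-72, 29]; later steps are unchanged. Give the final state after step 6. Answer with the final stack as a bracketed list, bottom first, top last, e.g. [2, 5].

state after step 3 := [-72, 29]
4. ADD -> [-43]
5. DUP -> [-43, -43]
6. PUSH 83 -> [-43, -43, 83]

[-43, -43, 83]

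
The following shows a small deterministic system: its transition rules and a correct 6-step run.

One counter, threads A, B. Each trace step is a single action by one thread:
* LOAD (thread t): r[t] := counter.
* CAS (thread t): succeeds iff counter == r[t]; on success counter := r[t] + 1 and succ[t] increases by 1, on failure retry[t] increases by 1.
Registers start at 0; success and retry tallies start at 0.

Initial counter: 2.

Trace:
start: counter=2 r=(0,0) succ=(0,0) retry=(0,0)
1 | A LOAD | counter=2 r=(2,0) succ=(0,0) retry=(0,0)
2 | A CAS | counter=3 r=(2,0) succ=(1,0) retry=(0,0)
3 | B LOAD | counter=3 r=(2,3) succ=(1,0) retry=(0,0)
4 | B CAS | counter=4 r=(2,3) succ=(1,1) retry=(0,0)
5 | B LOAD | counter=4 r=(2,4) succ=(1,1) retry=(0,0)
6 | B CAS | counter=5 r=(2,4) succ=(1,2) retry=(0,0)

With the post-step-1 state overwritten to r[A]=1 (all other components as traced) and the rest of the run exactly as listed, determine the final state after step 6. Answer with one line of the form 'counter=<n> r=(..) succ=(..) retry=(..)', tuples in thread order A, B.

state after step 1 := counter=2 r=(1,0) succ=(0,0) retry=(0,0)
2 | A CAS | counter=2 r=(1,0) succ=(0,0) retry=(1,0)
3 | B LOAD | counter=2 r=(1,2) succ=(0,0) retry=(1,0)
4 | B CAS | counter=3 r=(1,2) succ=(0,1) retry=(1,0)
5 | B LOAD | counter=3 r=(1,3) succ=(0,1) retry=(1,0)
6 | B CAS | counter=4 r=(1,3) succ=(0,2) retry=(1,0)

counter=4 r=(1,3) succ=(0,2) retry=(1,0)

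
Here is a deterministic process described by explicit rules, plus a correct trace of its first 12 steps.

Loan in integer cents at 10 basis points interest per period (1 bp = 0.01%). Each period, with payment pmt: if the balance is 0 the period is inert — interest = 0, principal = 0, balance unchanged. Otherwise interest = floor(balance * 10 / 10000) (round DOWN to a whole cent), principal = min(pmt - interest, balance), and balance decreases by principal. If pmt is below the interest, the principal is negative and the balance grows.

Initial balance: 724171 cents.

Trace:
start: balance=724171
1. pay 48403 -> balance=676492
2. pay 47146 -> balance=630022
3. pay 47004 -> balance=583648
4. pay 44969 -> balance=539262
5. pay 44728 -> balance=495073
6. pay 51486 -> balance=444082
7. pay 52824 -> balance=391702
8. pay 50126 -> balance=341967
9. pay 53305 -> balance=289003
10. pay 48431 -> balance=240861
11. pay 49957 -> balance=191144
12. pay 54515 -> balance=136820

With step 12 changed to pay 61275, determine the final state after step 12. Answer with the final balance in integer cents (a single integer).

(re-executing from step 12 with the substitution; state before step 12: balance=191144)
12. pay 61275 -> balance=130060

130060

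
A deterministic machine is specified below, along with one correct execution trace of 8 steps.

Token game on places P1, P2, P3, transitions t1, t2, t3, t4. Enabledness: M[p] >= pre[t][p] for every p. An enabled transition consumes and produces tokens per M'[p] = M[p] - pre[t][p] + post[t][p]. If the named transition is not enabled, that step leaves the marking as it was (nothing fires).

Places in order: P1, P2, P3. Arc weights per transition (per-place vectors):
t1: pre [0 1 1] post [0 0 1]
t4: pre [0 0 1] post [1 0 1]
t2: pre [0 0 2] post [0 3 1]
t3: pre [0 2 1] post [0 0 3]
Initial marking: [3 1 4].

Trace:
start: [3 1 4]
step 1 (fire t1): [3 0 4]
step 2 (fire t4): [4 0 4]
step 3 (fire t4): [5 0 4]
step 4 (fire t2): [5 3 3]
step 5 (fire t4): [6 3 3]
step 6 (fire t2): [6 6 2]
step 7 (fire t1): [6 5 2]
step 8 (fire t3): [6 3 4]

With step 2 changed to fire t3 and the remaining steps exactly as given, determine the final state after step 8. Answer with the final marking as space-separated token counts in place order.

(re-executing from step 2 with the substitution; state before step 2: [3 0 4])
step 2 (fire t3): [3 0 4]
step 3 (fire t4): [4 0 4]
step 4 (fire t2): [4 3 3]
step 5 (fire t4): [5 3 3]
step 6 (fire t2): [5 6 2]
step 7 (fire t1): [5 5 2]
step 8 (fire t3): [5 3 4]

5 3 4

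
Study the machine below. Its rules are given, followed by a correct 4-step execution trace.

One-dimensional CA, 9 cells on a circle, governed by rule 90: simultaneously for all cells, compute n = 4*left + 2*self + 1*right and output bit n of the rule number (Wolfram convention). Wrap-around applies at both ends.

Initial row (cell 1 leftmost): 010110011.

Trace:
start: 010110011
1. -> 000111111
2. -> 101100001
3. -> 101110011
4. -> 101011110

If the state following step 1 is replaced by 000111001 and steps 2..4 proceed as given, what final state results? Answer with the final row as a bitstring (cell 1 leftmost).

011100001

state after step 1 := 000111001
2. -> 101101110
3. -> 001101010
4. -> 011100001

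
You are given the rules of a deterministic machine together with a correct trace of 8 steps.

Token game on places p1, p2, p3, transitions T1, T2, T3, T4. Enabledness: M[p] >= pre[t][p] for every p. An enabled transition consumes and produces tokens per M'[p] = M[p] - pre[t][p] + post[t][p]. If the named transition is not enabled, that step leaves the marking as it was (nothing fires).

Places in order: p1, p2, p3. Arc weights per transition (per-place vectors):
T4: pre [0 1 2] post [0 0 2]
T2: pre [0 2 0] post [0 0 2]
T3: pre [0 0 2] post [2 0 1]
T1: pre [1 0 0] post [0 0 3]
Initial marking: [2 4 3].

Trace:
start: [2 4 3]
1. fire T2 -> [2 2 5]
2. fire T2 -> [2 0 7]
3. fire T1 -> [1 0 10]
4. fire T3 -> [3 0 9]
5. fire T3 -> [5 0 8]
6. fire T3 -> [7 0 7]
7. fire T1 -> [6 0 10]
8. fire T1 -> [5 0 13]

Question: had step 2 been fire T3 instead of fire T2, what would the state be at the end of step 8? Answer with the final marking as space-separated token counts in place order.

7 2 10

(re-executing from step 2 with the substitution; state before step 2: [2 2 5])
2. fire T3 -> [4 2 4]
3. fire T1 -> [3 2 7]
4. fire T3 -> [5 2 6]
5. fire T3 -> [7 2 5]
6. fire T3 -> [9 2 4]
7. fire T1 -> [8 2 7]
8. fire T1 -> [7 2 10]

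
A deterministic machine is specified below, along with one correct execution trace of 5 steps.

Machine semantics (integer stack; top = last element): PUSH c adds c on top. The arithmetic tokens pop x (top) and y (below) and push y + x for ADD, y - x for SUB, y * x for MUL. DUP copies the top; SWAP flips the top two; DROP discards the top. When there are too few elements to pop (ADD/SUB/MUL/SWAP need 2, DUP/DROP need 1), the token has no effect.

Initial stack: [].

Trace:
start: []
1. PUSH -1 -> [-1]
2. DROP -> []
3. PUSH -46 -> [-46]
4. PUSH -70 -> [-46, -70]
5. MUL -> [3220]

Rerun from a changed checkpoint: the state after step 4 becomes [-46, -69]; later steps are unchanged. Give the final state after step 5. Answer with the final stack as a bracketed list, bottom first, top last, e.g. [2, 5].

state after step 4 := [-46, -69]
5. MUL -> [3174]

[3174]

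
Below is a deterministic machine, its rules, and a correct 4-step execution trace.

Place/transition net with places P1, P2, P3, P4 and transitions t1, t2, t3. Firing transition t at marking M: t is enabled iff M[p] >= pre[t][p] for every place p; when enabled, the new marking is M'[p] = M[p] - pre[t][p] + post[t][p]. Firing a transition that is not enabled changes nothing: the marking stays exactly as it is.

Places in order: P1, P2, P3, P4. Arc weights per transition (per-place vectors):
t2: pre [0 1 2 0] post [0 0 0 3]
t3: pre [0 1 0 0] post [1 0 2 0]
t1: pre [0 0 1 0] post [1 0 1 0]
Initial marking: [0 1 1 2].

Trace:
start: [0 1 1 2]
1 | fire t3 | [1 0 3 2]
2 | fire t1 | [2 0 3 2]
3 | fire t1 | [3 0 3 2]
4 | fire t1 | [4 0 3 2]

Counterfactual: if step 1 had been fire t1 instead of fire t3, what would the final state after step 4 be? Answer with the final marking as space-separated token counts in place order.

4 1 1 2

(re-executing from step 1 with the substitution; state before step 1: [0 1 1 2])
1 | fire t1 | [1 1 1 2]
2 | fire t1 | [2 1 1 2]
3 | fire t1 | [3 1 1 2]
4 | fire t1 | [4 1 1 2]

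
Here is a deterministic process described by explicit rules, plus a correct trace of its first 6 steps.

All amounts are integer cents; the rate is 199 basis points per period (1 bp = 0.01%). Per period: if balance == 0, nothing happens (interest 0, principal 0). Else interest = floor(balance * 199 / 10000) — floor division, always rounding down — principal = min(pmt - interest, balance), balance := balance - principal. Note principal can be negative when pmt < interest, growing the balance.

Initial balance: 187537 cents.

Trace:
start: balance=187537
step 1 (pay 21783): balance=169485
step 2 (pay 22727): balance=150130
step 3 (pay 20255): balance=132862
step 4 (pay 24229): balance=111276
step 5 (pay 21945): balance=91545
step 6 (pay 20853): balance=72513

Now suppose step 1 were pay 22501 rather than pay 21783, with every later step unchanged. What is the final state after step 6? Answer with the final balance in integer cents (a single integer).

71723

(re-executing from step 1 with the substitution; state before step 1: balance=187537)
step 1 (pay 22501): balance=168767
step 2 (pay 22727): balance=149398
step 3 (pay 20255): balance=132116
step 4 (pay 24229): balance=110516
step 5 (pay 21945): balance=90770
step 6 (pay 20853): balance=71723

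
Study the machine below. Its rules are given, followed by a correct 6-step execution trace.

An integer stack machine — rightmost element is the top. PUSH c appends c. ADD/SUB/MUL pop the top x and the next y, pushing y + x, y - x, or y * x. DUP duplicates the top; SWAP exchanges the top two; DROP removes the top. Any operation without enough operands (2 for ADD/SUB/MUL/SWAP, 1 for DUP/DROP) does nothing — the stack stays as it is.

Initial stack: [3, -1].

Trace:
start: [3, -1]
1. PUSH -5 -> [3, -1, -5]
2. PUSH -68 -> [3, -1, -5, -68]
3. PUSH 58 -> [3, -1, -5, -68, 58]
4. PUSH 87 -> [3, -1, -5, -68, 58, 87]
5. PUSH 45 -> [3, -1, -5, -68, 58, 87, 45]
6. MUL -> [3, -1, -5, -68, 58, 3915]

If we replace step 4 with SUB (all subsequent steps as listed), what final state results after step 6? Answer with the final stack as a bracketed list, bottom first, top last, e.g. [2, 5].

[3, -1, -5, -5670]

(re-executing from step 4 with the substitution; state before step 4: [3, -1, -5, -68, 58])
4. SUB -> [3, -1, -5, -126]
5. PUSH 45 -> [3, -1, -5, -126, 45]
6. MUL -> [3, -1, -5, -5670]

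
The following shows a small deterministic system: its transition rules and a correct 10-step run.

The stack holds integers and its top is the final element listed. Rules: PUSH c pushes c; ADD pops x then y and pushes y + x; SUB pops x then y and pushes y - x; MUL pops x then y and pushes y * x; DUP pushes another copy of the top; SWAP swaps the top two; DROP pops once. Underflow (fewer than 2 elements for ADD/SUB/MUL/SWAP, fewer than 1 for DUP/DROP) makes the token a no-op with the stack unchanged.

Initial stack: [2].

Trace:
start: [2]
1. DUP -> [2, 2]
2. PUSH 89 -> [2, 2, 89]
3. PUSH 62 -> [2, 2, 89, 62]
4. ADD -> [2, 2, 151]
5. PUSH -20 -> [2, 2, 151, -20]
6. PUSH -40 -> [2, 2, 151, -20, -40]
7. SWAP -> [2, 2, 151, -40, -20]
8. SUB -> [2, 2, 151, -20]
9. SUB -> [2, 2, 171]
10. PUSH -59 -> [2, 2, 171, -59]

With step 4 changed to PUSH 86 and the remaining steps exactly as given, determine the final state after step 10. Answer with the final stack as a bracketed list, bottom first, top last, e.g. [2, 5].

(re-executing from step 4 with the substitution; state before step 4: [2, 2, 89, 62])
4. PUSH 86 -> [2, 2, 89, 62, 86]
5. PUSH -20 -> [2, 2, 89, 62, 86, -20]
6. PUSH -40 -> [2, 2, 89, 62, 86, -20, -40]
7. SWAP -> [2, 2, 89, 62, 86, -40, -20]
8. SUB -> [2, 2, 89, 62, 86, -20]
9. SUB -> [2, 2, 89, 62, 106]
10. PUSH -59 -> [2, 2, 89, 62, 106, -59]

[2, 2, 89, 62, 106, -59]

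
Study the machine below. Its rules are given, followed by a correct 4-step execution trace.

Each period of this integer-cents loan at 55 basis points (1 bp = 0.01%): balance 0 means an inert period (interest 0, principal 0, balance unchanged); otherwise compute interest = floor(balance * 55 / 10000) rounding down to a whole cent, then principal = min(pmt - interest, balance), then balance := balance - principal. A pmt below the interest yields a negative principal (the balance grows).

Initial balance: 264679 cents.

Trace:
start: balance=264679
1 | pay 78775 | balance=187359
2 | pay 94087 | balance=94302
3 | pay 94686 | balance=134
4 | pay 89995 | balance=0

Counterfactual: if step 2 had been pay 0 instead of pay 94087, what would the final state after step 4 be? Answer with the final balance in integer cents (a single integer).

(re-executing from step 2 with the substitution; state before step 2: balance=187359)
2 | pay 0 | balance=188389
3 | pay 94686 | balance=94739
4 | pay 89995 | balance=5265

5265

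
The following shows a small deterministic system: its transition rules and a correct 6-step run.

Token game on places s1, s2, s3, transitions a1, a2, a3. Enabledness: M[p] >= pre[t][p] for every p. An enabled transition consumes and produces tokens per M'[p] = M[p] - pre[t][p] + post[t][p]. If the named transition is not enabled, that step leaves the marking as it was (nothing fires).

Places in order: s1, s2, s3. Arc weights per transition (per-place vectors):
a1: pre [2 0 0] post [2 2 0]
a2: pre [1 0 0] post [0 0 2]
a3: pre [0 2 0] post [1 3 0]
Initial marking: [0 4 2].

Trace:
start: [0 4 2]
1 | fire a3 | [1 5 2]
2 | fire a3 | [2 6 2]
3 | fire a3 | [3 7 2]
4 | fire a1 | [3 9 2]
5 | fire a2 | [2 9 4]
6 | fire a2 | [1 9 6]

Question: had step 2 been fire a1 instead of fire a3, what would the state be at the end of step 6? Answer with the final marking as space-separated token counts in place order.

0 8 6

(re-executing from step 2 with the substitution; state before step 2: [1 5 2])
2 | fire a1 | [1 5 2]
3 | fire a3 | [2 6 2]
4 | fire a1 | [2 8 2]
5 | fire a2 | [1 8 4]
6 | fire a2 | [0 8 6]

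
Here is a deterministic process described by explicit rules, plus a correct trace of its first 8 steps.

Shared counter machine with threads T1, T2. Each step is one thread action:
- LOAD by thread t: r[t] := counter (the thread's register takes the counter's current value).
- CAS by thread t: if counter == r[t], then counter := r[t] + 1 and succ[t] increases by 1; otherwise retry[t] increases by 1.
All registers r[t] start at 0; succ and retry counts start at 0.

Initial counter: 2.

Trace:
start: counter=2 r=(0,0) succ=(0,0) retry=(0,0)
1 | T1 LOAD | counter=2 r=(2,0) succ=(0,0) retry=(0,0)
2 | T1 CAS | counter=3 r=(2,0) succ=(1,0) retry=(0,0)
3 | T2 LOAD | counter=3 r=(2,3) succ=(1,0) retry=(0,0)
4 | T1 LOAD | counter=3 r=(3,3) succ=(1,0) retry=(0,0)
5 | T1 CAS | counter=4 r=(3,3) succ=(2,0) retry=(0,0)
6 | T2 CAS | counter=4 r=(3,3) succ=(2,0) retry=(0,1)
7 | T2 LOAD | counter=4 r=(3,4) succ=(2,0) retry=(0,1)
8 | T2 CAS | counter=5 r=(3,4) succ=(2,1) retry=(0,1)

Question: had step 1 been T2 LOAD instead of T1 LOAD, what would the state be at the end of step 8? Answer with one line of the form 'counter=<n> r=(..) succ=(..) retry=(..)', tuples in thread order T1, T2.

counter=4 r=(2,3) succ=(1,1) retry=(1,1)

(re-executing from step 1 with the substitution; state before step 1: counter=2 r=(0,0) succ=(0,0) retry=(0,0))
1 | T2 LOAD | counter=2 r=(0,2) succ=(0,0) retry=(0,0)
2 | T1 CAS | counter=2 r=(0,2) succ=(0,0) retry=(1,0)
3 | T2 LOAD | counter=2 r=(0,2) succ=(0,0) retry=(1,0)
4 | T1 LOAD | counter=2 r=(2,2) succ=(0,0) retry=(1,0)
5 | T1 CAS | counter=3 r=(2,2) succ=(1,0) retry=(1,0)
6 | T2 CAS | counter=3 r=(2,2) succ=(1,0) retry=(1,1)
7 | T2 LOAD | counter=3 r=(2,3) succ=(1,0) retry=(1,1)
8 | T2 CAS | counter=4 r=(2,3) succ=(1,1) retry=(1,1)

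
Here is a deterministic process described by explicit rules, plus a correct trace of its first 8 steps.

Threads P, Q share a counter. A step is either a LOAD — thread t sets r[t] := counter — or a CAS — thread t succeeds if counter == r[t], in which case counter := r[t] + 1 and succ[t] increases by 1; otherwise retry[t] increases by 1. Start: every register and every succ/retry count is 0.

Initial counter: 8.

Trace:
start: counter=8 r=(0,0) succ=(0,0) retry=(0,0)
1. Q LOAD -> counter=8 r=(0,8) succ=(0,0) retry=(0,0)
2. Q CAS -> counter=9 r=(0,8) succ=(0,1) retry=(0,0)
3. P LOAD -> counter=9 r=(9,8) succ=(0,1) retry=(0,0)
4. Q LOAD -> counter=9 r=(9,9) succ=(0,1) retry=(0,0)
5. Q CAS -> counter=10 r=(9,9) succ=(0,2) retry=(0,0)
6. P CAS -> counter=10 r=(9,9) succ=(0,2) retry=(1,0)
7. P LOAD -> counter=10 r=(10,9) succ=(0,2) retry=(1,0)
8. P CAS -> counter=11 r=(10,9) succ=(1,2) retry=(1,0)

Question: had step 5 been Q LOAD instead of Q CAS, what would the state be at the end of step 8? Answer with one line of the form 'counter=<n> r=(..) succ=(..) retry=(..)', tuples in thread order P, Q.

counter=11 r=(10,9) succ=(2,1) retry=(0,0)

(re-executing from step 5 with the substitution; state before step 5: counter=9 r=(9,9) succ=(0,1) retry=(0,0))
5. Q LOAD -> counter=9 r=(9,9) succ=(0,1) retry=(0,0)
6. P CAS -> counter=10 r=(9,9) succ=(1,1) retry=(0,0)
7. P LOAD -> counter=10 r=(10,9) succ=(1,1) retry=(0,0)
8. P CAS -> counter=11 r=(10,9) succ=(2,1) retry=(0,0)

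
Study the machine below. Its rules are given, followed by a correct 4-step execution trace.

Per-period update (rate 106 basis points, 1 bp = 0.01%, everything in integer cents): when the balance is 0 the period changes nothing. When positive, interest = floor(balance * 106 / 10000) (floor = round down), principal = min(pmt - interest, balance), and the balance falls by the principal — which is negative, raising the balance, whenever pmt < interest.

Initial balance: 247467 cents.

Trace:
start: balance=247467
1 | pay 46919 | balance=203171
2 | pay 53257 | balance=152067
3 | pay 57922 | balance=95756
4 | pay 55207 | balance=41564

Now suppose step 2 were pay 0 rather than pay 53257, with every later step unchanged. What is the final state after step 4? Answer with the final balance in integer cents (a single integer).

95956

(re-executing from step 2 with the substitution; state before step 2: balance=203171)
2 | pay 0 | balance=205324
3 | pay 57922 | balance=149578
4 | pay 55207 | balance=95956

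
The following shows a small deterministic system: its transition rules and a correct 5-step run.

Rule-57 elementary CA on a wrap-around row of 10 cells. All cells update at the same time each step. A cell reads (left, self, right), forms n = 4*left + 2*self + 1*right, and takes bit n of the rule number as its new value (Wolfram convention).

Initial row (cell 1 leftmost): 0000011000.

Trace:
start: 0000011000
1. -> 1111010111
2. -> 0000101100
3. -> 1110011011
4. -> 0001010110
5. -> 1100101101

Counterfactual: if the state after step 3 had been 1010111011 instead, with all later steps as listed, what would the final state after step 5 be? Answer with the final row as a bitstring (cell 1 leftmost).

0011010101

state after step 3 := 1010111011
4. -> 0101100110
5. -> 0011010101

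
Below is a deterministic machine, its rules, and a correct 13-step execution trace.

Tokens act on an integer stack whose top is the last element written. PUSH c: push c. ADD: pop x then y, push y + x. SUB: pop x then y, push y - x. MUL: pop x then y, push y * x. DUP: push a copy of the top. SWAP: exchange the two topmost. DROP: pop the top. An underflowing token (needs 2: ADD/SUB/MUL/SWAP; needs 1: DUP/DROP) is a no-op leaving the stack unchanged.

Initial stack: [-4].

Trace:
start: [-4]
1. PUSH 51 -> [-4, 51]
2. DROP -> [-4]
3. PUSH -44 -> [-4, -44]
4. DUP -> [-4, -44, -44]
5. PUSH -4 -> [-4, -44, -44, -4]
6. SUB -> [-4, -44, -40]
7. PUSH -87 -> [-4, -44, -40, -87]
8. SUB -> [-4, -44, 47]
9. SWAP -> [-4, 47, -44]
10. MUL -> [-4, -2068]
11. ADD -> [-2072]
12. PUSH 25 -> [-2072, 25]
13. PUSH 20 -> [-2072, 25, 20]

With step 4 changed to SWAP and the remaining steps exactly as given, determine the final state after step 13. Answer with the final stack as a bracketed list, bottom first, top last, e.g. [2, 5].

[-3828, 25, 20]

(re-executing from step 4 with the substitution; state before step 4: [-4, -44])
4. SWAP -> [-44, -4]
5. PUSH -4 -> [-44, -4, -4]
6. SUB -> [-44, 0]
7. PUSH -87 -> [-44, 0, -87]
8. SUB -> [-44, 87]
9. SWAP -> [87, -44]
10. MUL -> [-3828]
11. ADD -> [-3828]
12. PUSH 25 -> [-3828, 25]
13. PUSH 20 -> [-3828, 25, 20]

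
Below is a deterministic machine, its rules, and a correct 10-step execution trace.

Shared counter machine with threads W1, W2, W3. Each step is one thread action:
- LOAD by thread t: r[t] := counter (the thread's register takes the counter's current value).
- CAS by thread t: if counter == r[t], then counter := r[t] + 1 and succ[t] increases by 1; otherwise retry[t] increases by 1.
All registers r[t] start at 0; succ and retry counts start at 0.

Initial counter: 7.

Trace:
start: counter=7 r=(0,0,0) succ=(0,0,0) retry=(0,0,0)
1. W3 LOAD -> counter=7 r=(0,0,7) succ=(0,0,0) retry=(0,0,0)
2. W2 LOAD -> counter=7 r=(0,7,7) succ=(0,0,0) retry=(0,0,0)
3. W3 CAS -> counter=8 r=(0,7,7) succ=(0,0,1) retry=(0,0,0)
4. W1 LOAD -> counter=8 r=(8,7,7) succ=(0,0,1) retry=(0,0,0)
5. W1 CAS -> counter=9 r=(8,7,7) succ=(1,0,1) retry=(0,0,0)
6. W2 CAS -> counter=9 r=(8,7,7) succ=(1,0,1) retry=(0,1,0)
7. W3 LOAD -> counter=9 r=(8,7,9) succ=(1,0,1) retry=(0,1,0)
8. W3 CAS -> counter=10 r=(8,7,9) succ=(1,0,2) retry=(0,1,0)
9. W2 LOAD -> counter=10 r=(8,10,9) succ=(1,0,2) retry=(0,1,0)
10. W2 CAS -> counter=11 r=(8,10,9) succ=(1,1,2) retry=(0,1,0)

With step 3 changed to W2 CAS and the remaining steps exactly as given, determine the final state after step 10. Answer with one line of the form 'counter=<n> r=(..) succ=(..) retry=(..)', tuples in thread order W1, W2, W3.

counter=11 r=(8,10,9) succ=(1,2,1) retry=(0,1,0)

(re-executing from step 3 with the substitution; state before step 3: counter=7 r=(0,7,7) succ=(0,0,0) retry=(0,0,0))
3. W2 CAS -> counter=8 r=(0,7,7) succ=(0,1,0) retry=(0,0,0)
4. W1 LOAD -> counter=8 r=(8,7,7) succ=(0,1,0) retry=(0,0,0)
5. W1 CAS -> counter=9 r=(8,7,7) succ=(1,1,0) retry=(0,0,0)
6. W2 CAS -> counter=9 r=(8,7,7) succ=(1,1,0) retry=(0,1,0)
7. W3 LOAD -> counter=9 r=(8,7,9) succ=(1,1,0) retry=(0,1,0)
8. W3 CAS -> counter=10 r=(8,7,9) succ=(1,1,1) retry=(0,1,0)
9. W2 LOAD -> counter=10 r=(8,10,9) succ=(1,1,1) retry=(0,1,0)
10. W2 CAS -> counter=11 r=(8,10,9) succ=(1,2,1) retry=(0,1,0)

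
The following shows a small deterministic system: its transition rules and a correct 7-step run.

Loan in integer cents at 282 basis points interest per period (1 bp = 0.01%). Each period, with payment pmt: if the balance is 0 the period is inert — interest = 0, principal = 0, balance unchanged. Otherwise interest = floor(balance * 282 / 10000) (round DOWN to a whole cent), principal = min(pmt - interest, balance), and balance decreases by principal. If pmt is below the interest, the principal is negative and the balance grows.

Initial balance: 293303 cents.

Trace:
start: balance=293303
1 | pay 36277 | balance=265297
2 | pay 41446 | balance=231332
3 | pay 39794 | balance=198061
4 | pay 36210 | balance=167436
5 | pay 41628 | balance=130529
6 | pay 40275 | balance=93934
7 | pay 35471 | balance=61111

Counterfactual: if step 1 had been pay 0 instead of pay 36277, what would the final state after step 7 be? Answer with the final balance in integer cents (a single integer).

(re-executing from step 1 with the substitution; state before step 1: balance=293303)
1 | pay 0 | balance=301574
2 | pay 41446 | balance=268632
3 | pay 39794 | balance=236413
4 | pay 36210 | balance=206869
5 | pay 41628 | balance=171074
6 | pay 40275 | balance=135623
7 | pay 35471 | balance=103976

103976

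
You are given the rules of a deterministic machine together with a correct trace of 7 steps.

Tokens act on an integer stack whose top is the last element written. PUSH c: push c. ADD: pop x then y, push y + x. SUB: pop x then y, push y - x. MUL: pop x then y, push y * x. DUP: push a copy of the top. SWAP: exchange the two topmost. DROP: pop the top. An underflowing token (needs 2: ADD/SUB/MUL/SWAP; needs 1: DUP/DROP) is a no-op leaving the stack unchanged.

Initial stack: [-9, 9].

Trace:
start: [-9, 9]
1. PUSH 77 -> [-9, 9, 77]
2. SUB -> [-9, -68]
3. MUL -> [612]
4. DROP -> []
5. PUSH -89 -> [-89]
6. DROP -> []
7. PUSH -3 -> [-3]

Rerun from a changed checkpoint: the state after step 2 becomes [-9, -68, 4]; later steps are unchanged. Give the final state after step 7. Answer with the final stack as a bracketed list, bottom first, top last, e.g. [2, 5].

state after step 2 := [-9, -68, 4]
3. MUL -> [-9, -272]
4. DROP -> [-9]
5. PUSH -89 -> [-9, -89]
6. DROP -> [-9]
7. PUSH -3 -> [-9, -3]

[-9, -3]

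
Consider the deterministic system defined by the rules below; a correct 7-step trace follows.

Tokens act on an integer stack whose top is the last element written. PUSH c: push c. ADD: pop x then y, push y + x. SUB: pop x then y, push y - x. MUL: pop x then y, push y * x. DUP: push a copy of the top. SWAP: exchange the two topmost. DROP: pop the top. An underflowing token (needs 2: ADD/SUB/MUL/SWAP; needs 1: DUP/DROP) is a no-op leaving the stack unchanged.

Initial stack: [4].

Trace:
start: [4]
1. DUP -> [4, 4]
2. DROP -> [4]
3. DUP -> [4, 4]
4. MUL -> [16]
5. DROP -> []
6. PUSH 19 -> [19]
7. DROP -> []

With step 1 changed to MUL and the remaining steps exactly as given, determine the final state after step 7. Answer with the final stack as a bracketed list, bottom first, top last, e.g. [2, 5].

[]

(re-executing from step 1 with the substitution; state before step 1: [4])
1. MUL -> [4]
2. DROP -> []
3. DUP -> []
4. MUL -> []
5. DROP -> []
6. PUSH 19 -> [19]
7. DROP -> []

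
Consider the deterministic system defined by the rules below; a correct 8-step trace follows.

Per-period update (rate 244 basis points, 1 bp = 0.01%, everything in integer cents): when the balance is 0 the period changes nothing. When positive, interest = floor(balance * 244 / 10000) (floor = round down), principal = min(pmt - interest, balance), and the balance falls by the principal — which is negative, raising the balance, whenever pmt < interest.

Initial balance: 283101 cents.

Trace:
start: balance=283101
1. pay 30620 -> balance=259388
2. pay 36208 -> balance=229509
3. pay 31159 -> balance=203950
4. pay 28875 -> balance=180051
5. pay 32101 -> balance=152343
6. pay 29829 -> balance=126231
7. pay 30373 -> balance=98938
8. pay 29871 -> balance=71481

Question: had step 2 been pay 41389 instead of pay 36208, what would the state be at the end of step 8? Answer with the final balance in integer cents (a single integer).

(re-executing from step 2 with the substitution; state before step 2: balance=259388)
2. pay 41389 -> balance=224328
3. pay 31159 -> balance=198642
4. pay 28875 -> balance=174613
5. pay 32101 -> balance=146772
6. pay 29829 -> balance=120524
7. pay 30373 -> balance=93091
8. pay 29871 -> balance=65491

65491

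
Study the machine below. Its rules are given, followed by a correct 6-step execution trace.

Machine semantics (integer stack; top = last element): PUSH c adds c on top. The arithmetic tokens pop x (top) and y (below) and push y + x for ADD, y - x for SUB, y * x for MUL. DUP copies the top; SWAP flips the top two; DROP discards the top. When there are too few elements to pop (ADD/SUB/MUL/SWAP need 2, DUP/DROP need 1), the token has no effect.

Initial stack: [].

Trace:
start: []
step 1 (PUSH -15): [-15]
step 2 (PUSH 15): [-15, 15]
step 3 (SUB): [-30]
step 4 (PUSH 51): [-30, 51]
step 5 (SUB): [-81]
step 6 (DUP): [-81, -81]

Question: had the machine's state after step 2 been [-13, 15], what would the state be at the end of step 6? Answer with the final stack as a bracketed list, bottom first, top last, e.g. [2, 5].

[-79, -79]

state after step 2 := [-13, 15]
step 3 (SUB): [-28]
step 4 (PUSH 51): [-28, 51]
step 5 (SUB): [-79]
step 6 (DUP): [-79, -79]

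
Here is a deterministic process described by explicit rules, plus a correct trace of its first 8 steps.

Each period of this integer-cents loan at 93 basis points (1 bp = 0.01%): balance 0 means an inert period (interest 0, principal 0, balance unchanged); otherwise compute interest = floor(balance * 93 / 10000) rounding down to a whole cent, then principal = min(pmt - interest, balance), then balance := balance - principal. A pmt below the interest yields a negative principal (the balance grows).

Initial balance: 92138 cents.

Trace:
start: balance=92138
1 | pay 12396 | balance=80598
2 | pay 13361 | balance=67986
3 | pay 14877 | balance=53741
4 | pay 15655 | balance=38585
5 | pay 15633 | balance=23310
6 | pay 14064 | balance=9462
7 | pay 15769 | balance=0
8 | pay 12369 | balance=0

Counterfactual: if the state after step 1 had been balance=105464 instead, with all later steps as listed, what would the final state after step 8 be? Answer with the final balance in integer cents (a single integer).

7884

state after step 1 := balance=105464
2 | pay 13361 | balance=93083
3 | pay 14877 | balance=79071
4 | pay 15655 | balance=64151
5 | pay 15633 | balance=49114
6 | pay 14064 | balance=35506
7 | pay 15769 | balance=20067
8 | pay 12369 | balance=7884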